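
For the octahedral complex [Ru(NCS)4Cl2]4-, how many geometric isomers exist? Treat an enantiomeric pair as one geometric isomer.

An octahedron has six vertices in three trans pairs; every non-trans pair is cis.
The distinct arrangements are (2 in all): Cl trans; Cl cis.

2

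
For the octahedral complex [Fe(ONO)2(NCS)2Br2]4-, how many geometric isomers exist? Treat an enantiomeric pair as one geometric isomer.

Working through the distinct placements yields 5 geometric isomers: ONO trans, NCS trans, Br trans; ONO cis, NCS cis, Br trans; ONO trans, NCS cis, Br cis; ONO cis, NCS cis, Br cis (chiral); ONO cis, NCS trans, Br cis.

5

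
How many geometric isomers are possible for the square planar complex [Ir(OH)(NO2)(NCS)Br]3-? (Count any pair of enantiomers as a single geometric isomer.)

3

A square has two trans pairs of vertices; adjacent vertices are cis.
Working through the distinct placements yields 3 geometric isomers: (Br/NO2 trans, NCS/OH trans); (Br/OH trans, NCS/NO2 trans); (Br/NCS trans, NO2/OH trans).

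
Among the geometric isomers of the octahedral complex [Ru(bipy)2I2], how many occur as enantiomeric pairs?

1

In an octahedral complex each vertex has one trans partner and four cis neighbours.
Each bipy is bidentate and must span two cis positions.
Systematic placement gives 2 geometric isomers: I trans; I cis (chiral).
One of these lacks any improper symmetry element and so occurs as an enantiomeric pair, giving 2 + 1 = 3 stereoisomers in total.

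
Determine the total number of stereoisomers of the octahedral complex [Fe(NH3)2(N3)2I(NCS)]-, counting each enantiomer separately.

The six octahedral sites form three mutually perpendicular trans pairs.
There are 6 geometric isomers: NH3 trans, N3 cis; NH3 cis, N3 cis (3 arrangements, 2 chiral); NH3 trans, N3 trans; NH3 cis, N3 trans.
Of these, 2 lack any improper symmetry element and so occur as enantiomeric pairs, giving 6 + 2 = 8 stereoisomers in total.

8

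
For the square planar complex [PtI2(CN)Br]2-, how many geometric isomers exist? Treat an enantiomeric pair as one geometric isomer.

A square has two trans pairs of vertices; adjacent vertices are cis.
The distinct arrangements are (2 in all): I cis; I trans.

2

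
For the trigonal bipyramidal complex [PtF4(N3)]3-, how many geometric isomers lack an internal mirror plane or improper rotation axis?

0

The distinct arrangements are (2 in all): N3 equatorial; N3 axial.
Each arrangement has an internal mirror plane or centre of symmetry, so none is chiral.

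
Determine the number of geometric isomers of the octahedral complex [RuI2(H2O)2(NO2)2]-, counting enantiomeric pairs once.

5

An octahedron has six vertices in three trans pairs; every non-trans pair is cis.
Working through the distinct placements yields 5 geometric isomers: I trans, H2O trans, NO2 trans; I cis, H2O trans, NO2 cis; I cis, H2O cis, NO2 trans; I cis, H2O cis, NO2 cis (chiral); I trans, H2O cis, NO2 cis.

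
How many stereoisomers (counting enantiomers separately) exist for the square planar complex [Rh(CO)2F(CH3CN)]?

2

The distinct arrangements are (2 in all): CO cis; CO trans.
Each arrangement has an internal mirror plane or centre of symmetry, so none is chiral.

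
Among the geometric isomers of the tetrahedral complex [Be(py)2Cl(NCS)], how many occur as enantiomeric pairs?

0

Only one geometric arrangement is possible.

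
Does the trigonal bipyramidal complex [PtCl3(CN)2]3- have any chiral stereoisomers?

There are 3 geometric isomers: CN both axial; CN one axial, one equatorial; CN both equatorial.
Each arrangement has an internal mirror plane or centre of symmetry, so none is chiral.

no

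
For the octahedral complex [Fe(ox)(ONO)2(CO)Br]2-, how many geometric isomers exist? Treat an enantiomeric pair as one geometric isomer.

4

In an octahedral complex each vertex has one trans partner and four cis neighbours.
Each ox is bidentate and must span two cis positions.
There are 4 geometric isomers: ONO cis (3 arrangements, 2 chiral); ONO trans.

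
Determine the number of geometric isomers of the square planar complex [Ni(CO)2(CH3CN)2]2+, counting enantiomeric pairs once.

2

In a square planar complex each vertex has one trans partner and two cis neighbours.
Systematic placement gives 2 geometric isomers: CO cis; CO trans.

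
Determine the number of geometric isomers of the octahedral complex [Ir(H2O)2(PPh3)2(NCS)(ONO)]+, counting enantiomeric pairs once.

6

Working through the distinct placements yields 6 geometric isomers: H2O trans, PPh3 trans; H2O trans, PPh3 cis; H2O cis, PPh3 trans; H2O cis, PPh3 cis (3 arrangements, 2 chiral).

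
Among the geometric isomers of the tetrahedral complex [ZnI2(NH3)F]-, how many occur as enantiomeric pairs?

All four vertices of a tetrahedron are equivalent and mutually adjacent, so cis/trans isomerism cannot arise.
Only one geometric arrangement is possible.

0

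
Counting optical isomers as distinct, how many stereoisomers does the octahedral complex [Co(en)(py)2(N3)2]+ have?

In an octahedral complex each vertex has one trans partner and four cis neighbours.
Each en is bidentate and must span two cis positions.
There are 3 geometric isomers: py cis, N3 trans; py trans, N3 cis; py cis, N3 cis (chiral).
One of these lacks any improper symmetry element and so occurs as an enantiomeric pair, giving 3 + 1 = 4 stereoisomers in total.

4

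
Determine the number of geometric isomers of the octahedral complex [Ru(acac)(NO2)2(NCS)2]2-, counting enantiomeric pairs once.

Each acac is bidentate and must span two cis positions.
Systematic placement gives 3 geometric isomers: NO2 cis, NCS trans; NO2 cis, NCS cis (chiral); NO2 trans, NCS cis.

3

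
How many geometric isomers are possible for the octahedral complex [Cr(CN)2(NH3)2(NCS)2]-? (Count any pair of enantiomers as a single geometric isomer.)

5

An octahedron has six vertices in three trans pairs; every non-trans pair is cis.
There are 5 geometric isomers: CN trans, NH3 trans, NCS trans; CN trans, NH3 cis, NCS cis; CN cis, NH3 trans, NCS cis; CN cis, NH3 cis, NCS cis (chiral); CN cis, NH3 cis, NCS trans.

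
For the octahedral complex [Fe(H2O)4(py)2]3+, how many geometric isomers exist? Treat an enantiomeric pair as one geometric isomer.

2

An octahedron has six vertices in three trans pairs; every non-trans pair is cis.
The distinct arrangements are (2 in all): py trans; py cis.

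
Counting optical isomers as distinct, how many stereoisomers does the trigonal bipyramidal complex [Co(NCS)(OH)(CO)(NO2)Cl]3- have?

A trigonal bipyramid has two axial and three equatorial sites, which are chemically inequivalent.
Exhaustive case analysis gives 10 geometric isomers.
Of these, 10 lack any improper symmetry element and so occur as enantiomeric pairs, giving 10 + 10 = 20 stereoisomers in total.

20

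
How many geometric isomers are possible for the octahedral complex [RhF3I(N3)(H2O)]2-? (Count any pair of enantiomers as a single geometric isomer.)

An octahedron has six vertices in three trans pairs; every non-trans pair is cis.
There are 4 geometric isomers: F mer (3 arrangements); F fac (chiral).

4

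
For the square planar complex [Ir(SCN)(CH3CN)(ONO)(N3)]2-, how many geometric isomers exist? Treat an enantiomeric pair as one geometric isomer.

A square has two trans pairs of vertices; adjacent vertices are cis.
Systematic placement gives 3 geometric isomers: (CH3CN/ONO trans, N3/SCN trans); (CH3CN/SCN trans, N3/ONO trans); (CH3CN/N3 trans, ONO/SCN trans).

3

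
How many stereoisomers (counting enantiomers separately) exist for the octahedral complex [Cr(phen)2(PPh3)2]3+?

3

The six octahedral sites form three mutually perpendicular trans pairs.
Each phen is bidentate and must span two cis positions.
The distinct arrangements are (2 in all): PPh3 trans; PPh3 cis (chiral).
One of these lacks any improper symmetry element and so occurs as an enantiomeric pair, giving 2 + 1 = 3 stereoisomers in total.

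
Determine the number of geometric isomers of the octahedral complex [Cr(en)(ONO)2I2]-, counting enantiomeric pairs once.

An octahedron has six vertices in three trans pairs; every non-trans pair is cis.
Each en is bidentate and must span two cis positions.
Systematic placement gives 3 geometric isomers: ONO cis, I trans; ONO cis, I cis (chiral); ONO trans, I cis.

3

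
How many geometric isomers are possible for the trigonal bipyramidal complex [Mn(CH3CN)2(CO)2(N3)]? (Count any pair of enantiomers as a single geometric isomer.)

5

A trigonal bipyramid has two axial and three equatorial sites, which are chemically inequivalent.
Exhaustive case analysis gives 5 geometric isomers.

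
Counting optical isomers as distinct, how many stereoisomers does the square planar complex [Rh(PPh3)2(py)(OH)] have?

Systematic placement gives 2 geometric isomers: PPh3 cis; PPh3 trans.
Each arrangement has an internal mirror plane or centre of symmetry, so none is chiral.

2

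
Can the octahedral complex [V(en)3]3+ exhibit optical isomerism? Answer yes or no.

yes

Each en is bidentate and must span two cis positions.
Only one geometric arrangement is possible; it has no improper symmetry element, so it exists as a pair of enantiomers (2 stereoisomers).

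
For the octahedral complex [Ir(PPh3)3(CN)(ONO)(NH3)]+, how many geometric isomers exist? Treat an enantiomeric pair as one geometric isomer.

4

The six octahedral sites form three mutually perpendicular trans pairs.
There are 4 geometric isomers: PPh3 mer (3 arrangements); PPh3 fac (chiral).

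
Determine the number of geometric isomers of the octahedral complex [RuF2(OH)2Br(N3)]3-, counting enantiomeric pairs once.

In an octahedral complex each vertex has one trans partner and four cis neighbours.
Systematic placement gives 6 geometric isomers: F cis, OH trans; F cis, OH cis (3 arrangements, 2 chiral); F trans, OH trans; F trans, OH cis.

6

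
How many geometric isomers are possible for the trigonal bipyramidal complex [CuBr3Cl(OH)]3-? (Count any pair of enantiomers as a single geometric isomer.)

In a trigonal bipyramid the two axial positions differ from the three equatorial ones.
There are 4 geometric isomers: Cl equatorial, OH equatorial; Cl axial, OH equatorial; Cl equatorial, OH axial; Cl axial, OH axial.

4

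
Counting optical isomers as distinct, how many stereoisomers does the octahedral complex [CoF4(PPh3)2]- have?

2

There are 2 geometric isomers: PPh3 trans; PPh3 cis.
Each arrangement has an internal mirror plane or centre of symmetry, so none is chiral.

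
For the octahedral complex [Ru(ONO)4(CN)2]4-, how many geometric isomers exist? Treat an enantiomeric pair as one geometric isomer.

An octahedron has six vertices in three trans pairs; every non-trans pair is cis.
The distinct arrangements are (2 in all): CN trans; CN cis.

2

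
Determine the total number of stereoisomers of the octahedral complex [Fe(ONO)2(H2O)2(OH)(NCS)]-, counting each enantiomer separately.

An octahedron has six vertices in three trans pairs; every non-trans pair is cis.
Systematic placement gives 6 geometric isomers: ONO trans, H2O trans; ONO cis, H2O trans; ONO trans, H2O cis; ONO cis, H2O cis (3 arrangements, 2 chiral).
Of these, 2 lack any improper symmetry element and so occur as enantiomeric pairs, giving 6 + 2 = 8 stereoisomers in total.

8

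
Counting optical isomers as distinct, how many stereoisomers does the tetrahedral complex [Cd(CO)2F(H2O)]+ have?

All four vertices of a tetrahedron are equivalent and mutually adjacent, so cis/trans isomerism cannot arise.
Only one geometric arrangement is possible.

1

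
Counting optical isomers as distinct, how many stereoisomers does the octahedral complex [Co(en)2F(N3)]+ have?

3

The six octahedral sites form three mutually perpendicular trans pairs.
Each en is bidentate and must span two cis positions.
Working through the distinct placements yields 2 geometric isomers: F and N3 mutually trans; F and N3 mutually cis (chiral).
One of these lacks any improper symmetry element and so occurs as an enantiomeric pair, giving 2 + 1 = 3 stereoisomers in total.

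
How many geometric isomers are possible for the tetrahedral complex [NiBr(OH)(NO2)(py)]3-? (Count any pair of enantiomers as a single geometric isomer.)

In a tetrahedral complex all four positions are equivalent and every pair of ligands is adjacent — there is no cis/trans distinction.
Only one geometric arrangement is possible; it has no improper symmetry element, so it exists as a pair of enantiomers (2 stereoisomers).

1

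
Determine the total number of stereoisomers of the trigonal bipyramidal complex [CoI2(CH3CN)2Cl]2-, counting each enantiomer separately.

A trigonal bipyramid has two axial and three equatorial sites, which are chemically inequivalent.
Systematic enumeration (placing each ligand type in turn and discarding arrangements equivalent by rotation or reflection) gives 5 geometric isomers.
One of these lacks any improper symmetry element and so occurs as an enantiomeric pair, giving 5 + 1 = 6 stereoisomers in total.

6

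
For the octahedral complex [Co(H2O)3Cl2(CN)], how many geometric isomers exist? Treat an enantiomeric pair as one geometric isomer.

3

An octahedron has six vertices in three trans pairs; every non-trans pair is cis.
The distinct arrangements are (3 in all): H2O mer, Cl cis; H2O mer, Cl trans; H2O fac, Cl cis.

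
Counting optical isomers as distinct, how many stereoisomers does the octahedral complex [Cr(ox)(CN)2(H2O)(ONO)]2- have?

Each ox is bidentate and must span two cis positions.
There are 4 geometric isomers: CN trans; CN cis (3 arrangements, 2 chiral).
Of these, 2 lack any improper symmetry element and so occur as enantiomeric pairs, giving 4 + 2 = 6 stereoisomers in total.

6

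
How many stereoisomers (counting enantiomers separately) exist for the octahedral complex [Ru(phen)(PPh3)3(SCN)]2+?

In an octahedral complex each vertex has one trans partner and four cis neighbours.
Each phen is bidentate and must span two cis positions.
Working through the distinct placements yields 2 geometric isomers: PPh3 mer; PPh3 fac.
Each arrangement has an internal mirror plane or centre of symmetry, so none is chiral.

2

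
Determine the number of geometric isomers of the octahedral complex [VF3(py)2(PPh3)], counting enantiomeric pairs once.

An octahedron has six vertices in three trans pairs; every non-trans pair is cis.
The distinct arrangements are (3 in all): F mer, py trans; F mer, py cis; F fac, py cis.

3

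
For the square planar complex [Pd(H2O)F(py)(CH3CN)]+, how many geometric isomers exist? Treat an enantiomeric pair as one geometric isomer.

3

A square has two trans pairs of vertices; adjacent vertices are cis.
Systematic placement gives 3 geometric isomers: (CH3CN/H2O trans, F/py trans); (CH3CN/py trans, F/H2O trans); (CH3CN/F trans, H2O/py trans).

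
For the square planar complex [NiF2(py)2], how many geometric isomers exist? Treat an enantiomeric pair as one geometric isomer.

2

In a square planar complex each vertex has one trans partner and two cis neighbours.
The distinct arrangements are (2 in all): F cis; F trans.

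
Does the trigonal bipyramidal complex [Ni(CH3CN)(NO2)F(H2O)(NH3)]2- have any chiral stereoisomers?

In a trigonal bipyramid the two axial positions differ from the three equatorial ones.
Placing the ligands in turn and identifying arrangements related by rotation or reflection leaves 10 distinct geometric isomers.
Of these, 10 lack any improper symmetry element and so occur as enantiomeric pairs, giving 10 + 10 = 20 stereoisomers in total.

yes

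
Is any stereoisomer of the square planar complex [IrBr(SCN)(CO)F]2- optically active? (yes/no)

no

A square has two trans pairs of vertices; adjacent vertices are cis.
There are 3 geometric isomers: (Br/F trans, CO/SCN trans); (Br/SCN trans, CO/F trans); (Br/CO trans, F/SCN trans).
Each arrangement has an internal mirror plane or centre of symmetry, so none is chiral.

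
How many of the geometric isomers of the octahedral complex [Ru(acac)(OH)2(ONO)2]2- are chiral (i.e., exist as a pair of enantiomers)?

Each acac is bidentate and must span two cis positions.
There are 3 geometric isomers: OH trans, ONO cis; OH cis, ONO cis (chiral); OH cis, ONO trans.
One of these lacks any improper symmetry element and so occurs as an enantiomeric pair, giving 3 + 1 = 4 stereoisomers in total.

1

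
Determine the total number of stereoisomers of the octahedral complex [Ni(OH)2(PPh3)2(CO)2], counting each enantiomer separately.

6

The six octahedral sites form three mutually perpendicular trans pairs.
There are 5 geometric isomers: OH trans, PPh3 trans, CO trans; OH cis, PPh3 cis, CO trans; OH cis, PPh3 trans, CO cis; OH cis, PPh3 cis, CO cis (chiral); OH trans, PPh3 cis, CO cis.
One of these lacks any improper symmetry element and so occurs as an enantiomeric pair, giving 5 + 1 = 6 stereoisomers in total.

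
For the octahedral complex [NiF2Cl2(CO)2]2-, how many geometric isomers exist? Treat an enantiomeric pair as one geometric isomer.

5

In an octahedral complex each vertex has one trans partner and four cis neighbours.
Systematic placement gives 5 geometric isomers: F trans, Cl trans, CO trans; F cis, Cl cis, CO trans; F trans, Cl cis, CO cis; F cis, Cl cis, CO cis (chiral); F cis, Cl trans, CO cis.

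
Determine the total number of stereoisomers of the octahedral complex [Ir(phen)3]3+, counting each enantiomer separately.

2

Each phen is bidentate and must span two cis positions.
Only one geometric arrangement is possible; it has no improper symmetry element, so it exists as a pair of enantiomers (2 stereoisomers).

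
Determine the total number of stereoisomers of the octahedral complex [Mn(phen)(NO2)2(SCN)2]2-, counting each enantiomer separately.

An octahedron has six vertices in three trans pairs; every non-trans pair is cis.
Each phen is bidentate and must span two cis positions.
Systematic placement gives 3 geometric isomers: NO2 trans, SCN cis; NO2 cis, SCN cis (chiral); NO2 cis, SCN trans.
One of these lacks any improper symmetry element and so occurs as an enantiomeric pair, giving 3 + 1 = 4 stereoisomers in total.

4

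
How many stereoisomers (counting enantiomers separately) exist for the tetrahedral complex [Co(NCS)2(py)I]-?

1

In a tetrahedral complex all four positions are equivalent and every pair of ligands is adjacent — there is no cis/trans distinction.
Only one geometric arrangement is possible.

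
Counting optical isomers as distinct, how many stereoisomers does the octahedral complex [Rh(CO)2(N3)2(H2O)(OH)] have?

An octahedron has six vertices in three trans pairs; every non-trans pair is cis.
Working through the distinct placements yields 6 geometric isomers: CO trans, N3 cis; CO trans, N3 trans; CO cis, N3 cis (3 arrangements, 2 chiral); CO cis, N3 trans.
Of these, 2 lack any improper symmetry element and so occur as enantiomeric pairs, giving 6 + 2 = 8 stereoisomers in total.

8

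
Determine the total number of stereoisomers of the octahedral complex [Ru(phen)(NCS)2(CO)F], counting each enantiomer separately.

The six octahedral sites form three mutually perpendicular trans pairs.
Each phen is bidentate and must span two cis positions.
There are 4 geometric isomers: NCS cis (3 arrangements, 2 chiral); NCS trans.
Of these, 2 lack any improper symmetry element and so occur as enantiomeric pairs, giving 4 + 2 = 6 stereoisomers in total.

6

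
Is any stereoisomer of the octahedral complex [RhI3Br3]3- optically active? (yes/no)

Systematic placement gives 2 geometric isomers: I mer; I fac.
Each arrangement has an internal mirror plane or centre of symmetry, so none is chiral.

no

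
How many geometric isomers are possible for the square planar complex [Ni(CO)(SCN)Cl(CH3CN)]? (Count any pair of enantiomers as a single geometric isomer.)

3

A square has two trans pairs of vertices; adjacent vertices are cis.
Working through the distinct placements yields 3 geometric isomers: (CH3CN/Cl trans, CO/SCN trans); (CH3CN/SCN trans, CO/Cl trans); (CH3CN/CO trans, Cl/SCN trans).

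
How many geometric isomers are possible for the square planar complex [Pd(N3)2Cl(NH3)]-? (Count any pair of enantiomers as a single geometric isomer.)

Working through the distinct placements yields 2 geometric isomers: N3 cis; N3 trans.

2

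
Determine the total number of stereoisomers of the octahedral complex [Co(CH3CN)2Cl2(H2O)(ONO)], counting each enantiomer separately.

8

In an octahedral complex each vertex has one trans partner and four cis neighbours.
The distinct arrangements are (6 in all): CH3CN trans, Cl trans; CH3CN trans, Cl cis; CH3CN cis, Cl cis (3 arrangements, 2 chiral); CH3CN cis, Cl trans.
Of these, 2 lack any improper symmetry element and so occur as enantiomeric pairs, giving 6 + 2 = 8 stereoisomers in total.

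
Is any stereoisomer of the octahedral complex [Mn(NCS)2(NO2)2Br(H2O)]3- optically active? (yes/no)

The six octahedral sites form three mutually perpendicular trans pairs.
There are 6 geometric isomers: NCS trans, NO2 trans; NCS cis, NO2 cis (3 arrangements, 2 chiral); NCS cis, NO2 trans; NCS trans, NO2 cis.
Of these, 2 lack any improper symmetry element and so occur as enantiomeric pairs, giving 6 + 2 = 8 stereoisomers in total.

yes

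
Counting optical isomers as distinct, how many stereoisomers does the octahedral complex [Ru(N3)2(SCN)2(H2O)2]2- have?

6

The six octahedral sites form three mutually perpendicular trans pairs.
The distinct arrangements are (5 in all): N3 trans, SCN trans, H2O trans; N3 cis, SCN cis, H2O trans; N3 cis, SCN trans, H2O cis; N3 cis, SCN cis, H2O cis (chiral); N3 trans, SCN cis, H2O cis.
One of these lacks any improper symmetry element and so occurs as an enantiomeric pair, giving 5 + 1 = 6 stereoisomers in total.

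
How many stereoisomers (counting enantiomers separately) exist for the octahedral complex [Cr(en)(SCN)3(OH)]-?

2

In an octahedral complex each vertex has one trans partner and four cis neighbours.
Each en is bidentate and must span two cis positions.
Systematic placement gives 2 geometric isomers: SCN fac; SCN mer.
Each arrangement has an internal mirror plane or centre of symmetry, so none is chiral.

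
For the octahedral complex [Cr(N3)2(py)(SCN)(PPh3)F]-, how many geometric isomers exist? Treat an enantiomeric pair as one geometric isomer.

9

The six octahedral sites form three mutually perpendicular trans pairs.
Systematic enumeration (placing each ligand type in turn and discarding arrangements equivalent by rotation or reflection) gives 9 geometric isomers.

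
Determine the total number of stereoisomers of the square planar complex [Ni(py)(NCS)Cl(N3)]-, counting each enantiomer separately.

3

In a square planar complex each vertex has one trans partner and two cis neighbours.
The distinct arrangements are (3 in all): (Cl/NCS trans, N3/py trans); (Cl/py trans, N3/NCS trans); (Cl/N3 trans, NCS/py trans).
Each arrangement has an internal mirror plane or centre of symmetry, so none is chiral.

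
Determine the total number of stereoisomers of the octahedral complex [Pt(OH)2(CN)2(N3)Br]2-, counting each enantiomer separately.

8

The six octahedral sites form three mutually perpendicular trans pairs.
The distinct arrangements are (6 in all): OH trans, CN cis; OH cis, CN cis (3 arrangements, 2 chiral); OH trans, CN trans; OH cis, CN trans.
Of these, 2 lack any improper symmetry element and so occur as enantiomeric pairs, giving 6 + 2 = 8 stereoisomers in total.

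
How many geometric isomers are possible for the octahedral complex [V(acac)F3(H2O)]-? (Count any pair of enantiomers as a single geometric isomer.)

2

Each acac is bidentate and must span two cis positions.
There are 2 geometric isomers: F mer; F fac.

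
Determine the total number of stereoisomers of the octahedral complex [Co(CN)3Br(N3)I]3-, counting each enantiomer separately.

5

In an octahedral complex each vertex has one trans partner and four cis neighbours.
The distinct arrangements are (4 in all): CN mer (3 arrangements); CN fac (chiral).
One of these lacks any improper symmetry element and so occurs as an enantiomeric pair, giving 4 + 1 = 5 stereoisomers in total.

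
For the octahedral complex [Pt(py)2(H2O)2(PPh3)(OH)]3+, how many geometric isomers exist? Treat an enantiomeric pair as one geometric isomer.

6

The distinct arrangements are (6 in all): py trans, H2O trans; py cis, H2O trans; py trans, H2O cis; py cis, H2O cis (3 arrangements, 2 chiral).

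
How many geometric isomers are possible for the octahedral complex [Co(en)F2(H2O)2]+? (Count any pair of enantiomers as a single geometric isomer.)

3

An octahedron has six vertices in three trans pairs; every non-trans pair is cis.
Each en is bidentate and must span two cis positions.
Working through the distinct placements yields 3 geometric isomers: F trans, H2O cis; F cis, H2O cis (chiral); F cis, H2O trans.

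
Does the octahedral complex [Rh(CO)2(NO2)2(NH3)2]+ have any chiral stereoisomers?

yes

An octahedron has six vertices in three trans pairs; every non-trans pair is cis.
Systematic placement gives 5 geometric isomers: CO trans, NO2 trans, NH3 trans; CO trans, NO2 cis, NH3 cis; CO cis, NO2 trans, NH3 cis; CO cis, NO2 cis, NH3 cis (chiral); CO cis, NO2 cis, NH3 trans.
One of these lacks any improper symmetry element and so occurs as an enantiomeric pair, giving 5 + 1 = 6 stereoisomers in total.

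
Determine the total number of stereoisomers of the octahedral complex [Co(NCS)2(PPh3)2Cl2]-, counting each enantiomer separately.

6

The six octahedral sites form three mutually perpendicular trans pairs.
The distinct arrangements are (5 in all): NCS trans, PPh3 trans, Cl trans; NCS cis, PPh3 cis, Cl trans; NCS cis, PPh3 trans, Cl cis; NCS cis, PPh3 cis, Cl cis (chiral); NCS trans, PPh3 cis, Cl cis.
One of these lacks any improper symmetry element and so occurs as an enantiomeric pair, giving 5 + 1 = 6 stereoisomers in total.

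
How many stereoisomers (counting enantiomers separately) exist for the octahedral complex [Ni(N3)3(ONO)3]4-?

An octahedron has six vertices in three trans pairs; every non-trans pair is cis.
Working through the distinct placements yields 2 geometric isomers: N3 mer; N3 fac.
Each arrangement has an internal mirror plane or centre of symmetry, so none is chiral.

2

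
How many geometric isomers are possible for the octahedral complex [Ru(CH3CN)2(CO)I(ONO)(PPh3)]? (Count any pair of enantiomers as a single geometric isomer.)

9

In an octahedral complex each vertex has one trans partner and four cis neighbours.
Exhaustive case analysis gives 9 geometric isomers.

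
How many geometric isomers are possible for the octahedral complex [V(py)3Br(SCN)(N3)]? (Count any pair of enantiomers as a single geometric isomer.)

4

In an octahedral complex each vertex has one trans partner and four cis neighbours.
Systematic placement gives 4 geometric isomers: py mer (3 arrangements); py fac (chiral).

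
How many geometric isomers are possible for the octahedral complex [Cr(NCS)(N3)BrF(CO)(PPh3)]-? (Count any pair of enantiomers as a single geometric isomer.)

An octahedron has six vertices in three trans pairs; every non-trans pair is cis.
Systematic enumeration (placing each ligand type in turn and discarding arrangements equivalent by rotation or reflection) gives 15 geometric isomers.

15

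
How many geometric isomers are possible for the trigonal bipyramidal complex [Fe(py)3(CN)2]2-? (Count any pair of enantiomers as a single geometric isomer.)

3

In a trigonal bipyramid the two axial positions differ from the three equatorial ones.
Working through the distinct placements yields 3 geometric isomers: CN both axial; CN one axial, one equatorial; CN both equatorial.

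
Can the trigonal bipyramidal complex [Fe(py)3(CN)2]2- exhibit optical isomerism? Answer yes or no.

no

Systematic placement gives 3 geometric isomers: CN both axial; CN one axial, one equatorial; CN both equatorial.
Each arrangement has an internal mirror plane or centre of symmetry, so none is chiral.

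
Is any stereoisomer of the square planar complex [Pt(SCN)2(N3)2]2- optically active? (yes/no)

no

A square has two trans pairs of vertices; adjacent vertices are cis.
The distinct arrangements are (2 in all): SCN cis; SCN trans.
Each arrangement has an internal mirror plane or centre of symmetry, so none is chiral.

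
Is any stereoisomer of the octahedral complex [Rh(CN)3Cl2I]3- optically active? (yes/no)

The distinct arrangements are (3 in all): CN mer, Cl cis; CN mer, Cl trans; CN fac, Cl cis.
Each arrangement has an internal mirror plane or centre of symmetry, so none is chiral.

no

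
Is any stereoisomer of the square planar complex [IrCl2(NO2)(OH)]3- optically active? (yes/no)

In a square planar complex each vertex has one trans partner and two cis neighbours.
The distinct arrangements are (2 in all): Cl cis; Cl trans.
Each arrangement has an internal mirror plane or centre of symmetry, so none is chiral.

no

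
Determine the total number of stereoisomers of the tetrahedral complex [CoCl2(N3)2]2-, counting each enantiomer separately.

1

In a tetrahedral complex all four positions are equivalent and every pair of ligands is adjacent — there is no cis/trans distinction.
Only one geometric arrangement is possible.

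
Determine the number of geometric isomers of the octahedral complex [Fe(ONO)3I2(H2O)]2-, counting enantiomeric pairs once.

In an octahedral complex each vertex has one trans partner and four cis neighbours.
Systematic placement gives 3 geometric isomers: ONO mer, I cis; ONO mer, I trans; ONO fac, I cis.

3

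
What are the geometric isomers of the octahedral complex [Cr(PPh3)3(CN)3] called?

There are 2 geometric isomers: PPh3 mer; PPh3 fac.

fac and mer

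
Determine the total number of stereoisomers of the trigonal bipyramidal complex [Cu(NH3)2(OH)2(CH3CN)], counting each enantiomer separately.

6

Exhaustive case analysis gives 5 geometric isomers.
One of these lacks any improper symmetry element and so occurs as an enantiomeric pair, giving 5 + 1 = 6 stereoisomers in total.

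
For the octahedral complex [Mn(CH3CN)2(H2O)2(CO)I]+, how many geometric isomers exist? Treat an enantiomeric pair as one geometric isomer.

An octahedron has six vertices in three trans pairs; every non-trans pair is cis.
There are 6 geometric isomers: CH3CN trans, H2O cis; CH3CN trans, H2O trans; CH3CN cis, H2O cis (3 arrangements, 2 chiral); CH3CN cis, H2O trans.

6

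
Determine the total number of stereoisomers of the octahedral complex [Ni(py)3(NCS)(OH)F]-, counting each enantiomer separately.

5

An octahedron has six vertices in three trans pairs; every non-trans pair is cis.
The distinct arrangements are (4 in all): py mer (3 arrangements); py fac (chiral).
One of these lacks any improper symmetry element and so occurs as an enantiomeric pair, giving 4 + 1 = 5 stereoisomers in total.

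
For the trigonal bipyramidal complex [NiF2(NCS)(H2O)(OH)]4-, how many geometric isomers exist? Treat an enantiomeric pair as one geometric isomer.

A trigonal bipyramid has two axial and three equatorial sites, which are chemically inequivalent.
Placing the ligands in turn and identifying arrangements related by rotation or reflection leaves 7 distinct geometric isomers.

7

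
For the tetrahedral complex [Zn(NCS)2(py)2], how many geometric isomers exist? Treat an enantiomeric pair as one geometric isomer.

In a tetrahedral complex all four positions are equivalent and every pair of ligands is adjacent — there is no cis/trans distinction.
Only one geometric arrangement is possible.

1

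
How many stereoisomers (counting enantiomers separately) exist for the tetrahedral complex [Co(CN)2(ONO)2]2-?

In a tetrahedral complex all four positions are equivalent and every pair of ligands is adjacent — there is no cis/trans distinction.
Only one geometric arrangement is possible.

1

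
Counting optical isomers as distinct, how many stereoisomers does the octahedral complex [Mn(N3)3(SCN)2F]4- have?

3

The six octahedral sites form three mutually perpendicular trans pairs.
The distinct arrangements are (3 in all): N3 mer, SCN trans; N3 fac, SCN cis; N3 mer, SCN cis.
Each arrangement has an internal mirror plane or centre of symmetry, so none is chiral.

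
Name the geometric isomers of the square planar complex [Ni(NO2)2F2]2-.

cis and trans

In a square planar complex each vertex has one trans partner and two cis neighbours.
There are 2 geometric isomers: NO2 cis; NO2 trans.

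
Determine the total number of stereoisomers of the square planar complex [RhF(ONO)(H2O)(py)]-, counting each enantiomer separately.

A square has two trans pairs of vertices; adjacent vertices are cis.
Working through the distinct placements yields 3 geometric isomers: (F/ONO trans, H2O/py trans); (F/py trans, H2O/ONO trans); (F/H2O trans, ONO/py trans).
Each arrangement has an internal mirror plane or centre of symmetry, so none is chiral.

3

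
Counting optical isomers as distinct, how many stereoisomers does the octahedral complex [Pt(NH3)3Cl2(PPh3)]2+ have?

Systematic placement gives 3 geometric isomers: NH3 mer, Cl trans; NH3 fac, Cl cis; NH3 mer, Cl cis.
Each arrangement has an internal mirror plane or centre of symmetry, so none is chiral.

3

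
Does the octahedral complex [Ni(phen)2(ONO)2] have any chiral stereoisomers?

Each phen is bidentate and must span two cis positions.
Systematic placement gives 2 geometric isomers: ONO trans; ONO cis (chiral).
One of these lacks any improper symmetry element and so occurs as an enantiomeric pair, giving 2 + 1 = 3 stereoisomers in total.

yes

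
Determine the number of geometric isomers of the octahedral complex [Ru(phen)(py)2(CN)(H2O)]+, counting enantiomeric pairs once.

4

The six octahedral sites form three mutually perpendicular trans pairs.
Each phen is bidentate and must span two cis positions.
The distinct arrangements are (4 in all): py cis (3 arrangements, 2 chiral); py trans.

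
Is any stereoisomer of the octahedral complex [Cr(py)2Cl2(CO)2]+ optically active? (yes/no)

An octahedron has six vertices in three trans pairs; every non-trans pair is cis.
There are 5 geometric isomers: py trans, Cl trans, CO trans; py cis, Cl cis, CO trans; py trans, Cl cis, CO cis; py cis, Cl cis, CO cis (chiral); py cis, Cl trans, CO cis.
One of these lacks any improper symmetry element and so occurs as an enantiomeric pair, giving 5 + 1 = 6 stereoisomers in total.

yes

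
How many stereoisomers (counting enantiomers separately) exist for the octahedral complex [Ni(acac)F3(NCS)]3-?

In an octahedral complex each vertex has one trans partner and four cis neighbours.
Each acac is bidentate and must span two cis positions.
Systematic placement gives 2 geometric isomers: F mer; F fac.
Each arrangement has an internal mirror plane or centre of symmetry, so none is chiral.

2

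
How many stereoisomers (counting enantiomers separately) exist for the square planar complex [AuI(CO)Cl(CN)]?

In a square planar complex each vertex has one trans partner and two cis neighbours.
There are 3 geometric isomers: (CN/Cl trans, CO/I trans); (CN/I trans, CO/Cl trans); (CN/CO trans, Cl/I trans).
Each arrangement has an internal mirror plane or centre of symmetry, so none is chiral.

3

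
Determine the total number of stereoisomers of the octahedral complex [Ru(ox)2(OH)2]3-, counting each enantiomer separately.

3

In an octahedral complex each vertex has one trans partner and four cis neighbours.
Each ox is bidentate and must span two cis positions.
Systematic placement gives 2 geometric isomers: OH trans; OH cis (chiral).
One of these lacks any improper symmetry element and so occurs as an enantiomeric pair, giving 2 + 1 = 3 stereoisomers in total.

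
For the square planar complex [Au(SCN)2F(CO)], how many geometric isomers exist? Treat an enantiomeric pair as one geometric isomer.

2

There are 2 geometric isomers: SCN cis; SCN trans.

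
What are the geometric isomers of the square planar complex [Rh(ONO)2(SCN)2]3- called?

cis and trans

A square has two trans pairs of vertices; adjacent vertices are cis.
Systematic placement gives 2 geometric isomers: ONO cis; ONO trans.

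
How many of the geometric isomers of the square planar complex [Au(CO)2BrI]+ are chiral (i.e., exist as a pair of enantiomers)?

0

Working through the distinct placements yields 2 geometric isomers: CO cis; CO trans.
Each arrangement has an internal mirror plane or centre of symmetry, so none is chiral.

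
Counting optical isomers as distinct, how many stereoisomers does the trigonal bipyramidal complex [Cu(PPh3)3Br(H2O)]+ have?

A trigonal bipyramid has two axial and three equatorial sites, which are chemically inequivalent.
Systematic placement gives 4 geometric isomers: Br axial, H2O axial; Br axial, H2O equatorial; Br equatorial, H2O axial; Br equatorial, H2O equatorial.
Each arrangement has an internal mirror plane or centre of symmetry, so none is chiral.

4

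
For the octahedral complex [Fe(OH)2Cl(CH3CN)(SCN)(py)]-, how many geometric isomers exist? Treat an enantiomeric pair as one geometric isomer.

In an octahedral complex each vertex has one trans partner and four cis neighbours.
Systematic enumeration (placing each ligand type in turn and discarding arrangements equivalent by rotation or reflection) gives 9 geometric isomers.

9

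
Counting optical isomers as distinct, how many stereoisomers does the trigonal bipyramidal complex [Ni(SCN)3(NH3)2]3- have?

In a trigonal bipyramid the two axial positions differ from the three equatorial ones.
Working through the distinct placements yields 3 geometric isomers: NH3 both axial; NH3 one axial, one equatorial; NH3 both equatorial.
Each arrangement has an internal mirror plane or centre of symmetry, so none is chiral.

3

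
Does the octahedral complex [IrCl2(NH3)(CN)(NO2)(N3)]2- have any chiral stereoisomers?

yes

Placing the ligands in turn and identifying arrangements related by rotation or reflection leaves 9 distinct geometric isomers.
Of these, 6 lack any improper symmetry element and so occur as enantiomeric pairs, giving 9 + 6 = 15 stereoisomers in total.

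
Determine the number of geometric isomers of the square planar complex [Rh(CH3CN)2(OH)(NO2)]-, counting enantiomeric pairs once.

In a square planar complex each vertex has one trans partner and two cis neighbours.
Working through the distinct placements yields 2 geometric isomers: CH3CN cis; CH3CN trans.

2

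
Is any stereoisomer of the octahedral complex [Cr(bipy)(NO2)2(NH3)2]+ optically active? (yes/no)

yes

The six octahedral sites form three mutually perpendicular trans pairs.
Each bipy is bidentate and must span two cis positions.
Systematic placement gives 3 geometric isomers: NO2 cis, NH3 trans; NO2 cis, NH3 cis (chiral); NO2 trans, NH3 cis.
One of these lacks any improper symmetry element and so occurs as an enantiomeric pair, giving 3 + 1 = 4 stereoisomers in total.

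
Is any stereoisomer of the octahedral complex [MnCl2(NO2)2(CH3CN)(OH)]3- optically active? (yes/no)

yes

The six octahedral sites form three mutually perpendicular trans pairs.
Working through the distinct placements yields 6 geometric isomers: Cl cis, NO2 cis (3 arrangements, 2 chiral); Cl cis, NO2 trans; Cl trans, NO2 cis; Cl trans, NO2 trans.
Of these, 2 lack any improper symmetry element and so occur as enantiomeric pairs, giving 6 + 2 = 8 stereoisomers in total.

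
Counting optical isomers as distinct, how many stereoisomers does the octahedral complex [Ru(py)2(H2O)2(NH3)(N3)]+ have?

8

An octahedron has six vertices in three trans pairs; every non-trans pair is cis.
Working through the distinct placements yields 6 geometric isomers: py trans, H2O trans; py cis, H2O trans; py trans, H2O cis; py cis, H2O cis (3 arrangements, 2 chiral).
Of these, 2 lack any improper symmetry element and so occur as enantiomeric pairs, giving 6 + 2 = 8 stereoisomers in total.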